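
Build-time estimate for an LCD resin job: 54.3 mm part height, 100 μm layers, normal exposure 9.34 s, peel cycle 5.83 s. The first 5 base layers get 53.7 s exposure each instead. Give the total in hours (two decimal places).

Layer count = ceil(54.3 / 0.1) = 543.
Burn-in layers = 5 × (53.7 + 5.83) = 297.65 s.
Regular layers = 538 × (9.34 + 5.83), so 8161.46 s.
Sum: 297.65 + 8161.46 = 8459.11 s → 2.35 hours.

2.35 hours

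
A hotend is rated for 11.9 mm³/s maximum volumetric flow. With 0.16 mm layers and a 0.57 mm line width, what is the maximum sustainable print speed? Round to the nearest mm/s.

A = 0.16 × 0.57 = 0.0912 mm².
Max speed = 11.9 / 0.0912 = 130.48 ≈ 130 mm/s.

130 mm/s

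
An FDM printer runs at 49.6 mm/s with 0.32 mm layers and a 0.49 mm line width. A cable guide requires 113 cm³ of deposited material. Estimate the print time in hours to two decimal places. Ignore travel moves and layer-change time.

4.04 hours

Extrusion cross-section = 0.32 × 0.49, so 0.1568 mm².
Path length: 113000 mm³ / 0.1568 mm² → 720663.3 mm.
Print-move time = 720663.3 / 49.6, so 14529.5 s.
In the requested units: 14529.5 s = 4.04 hours.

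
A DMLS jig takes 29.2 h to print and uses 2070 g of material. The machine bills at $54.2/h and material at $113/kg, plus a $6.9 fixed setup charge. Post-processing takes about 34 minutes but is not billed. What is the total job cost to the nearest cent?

Machine cost = 54.2 × 29.2 = $1582.64.
Material cost: 113 × 2070/1000 → $233.91.
Total = 1582.64 + 233.91 + 6.9 = $1823.45.

$1823.45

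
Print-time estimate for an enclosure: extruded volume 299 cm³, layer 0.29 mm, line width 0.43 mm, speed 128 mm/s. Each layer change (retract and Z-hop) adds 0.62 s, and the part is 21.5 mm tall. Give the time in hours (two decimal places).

Extrusion cross-section = 0.29 × 0.43, so 0.1247 mm².
Total extruded path = 299000/0.1247 = 2397754.6 mm.
Print-move time = 2397754.6 / 128 = 18732.5 s.
Layer count = ceil(21.5 / 0.29) = 75.
Non-print overhead = 75 × 0.62, so 46.5 s.
Altogether 18732.5 + 46.5 = 18779 s, i.e. 5.22 hours.

5.22 hours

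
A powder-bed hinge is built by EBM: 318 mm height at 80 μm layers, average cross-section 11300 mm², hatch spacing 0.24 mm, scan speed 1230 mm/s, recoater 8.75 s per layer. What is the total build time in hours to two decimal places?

Number of layers: 318 / 0.08 → 3975 (rounded up).
Hatch length per layer: 11300 / 0.24 → 47083.3 mm.
Per-layer scan time = 47083.3 / 1230 = 38.2791 s.
Per-layer time = 38.2791 + 8.75, so 47.0291 s.
Build time = 3975 × 47.0291 = 186940.6725 s = 51.93 hours.

51.93 hours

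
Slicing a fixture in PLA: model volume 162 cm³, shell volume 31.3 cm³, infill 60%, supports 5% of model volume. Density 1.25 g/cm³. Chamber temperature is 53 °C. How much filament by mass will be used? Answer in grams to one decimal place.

147.3 g

Infill region = 162 − 31.3 = 130.7 cm³.
Infill volume: 0.60 × 130.7 → 78.42 cm³.
Support: 0.05 × 162 → 8.1 cm³.
Total extruded: 31.3 + 78.42 + 8.1 → 117.82 cm³.
Mass: 117.82 × 1.25 → 147.275 g.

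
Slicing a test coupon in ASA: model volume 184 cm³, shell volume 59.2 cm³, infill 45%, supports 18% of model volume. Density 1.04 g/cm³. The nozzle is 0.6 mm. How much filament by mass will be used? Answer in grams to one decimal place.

Infill region: 184 − 59.2 → 124.8 cm³.
Infill volume = 0.45 × 124.8, so 56.16 cm³.
Support: 0.18 × 184 → 33.12 cm³.
Total extruded = 59.2 + 56.16 + 33.12, so 148.48 cm³.
Mass: 148.48 × 1.04 → 154.4192 g.

154.4 g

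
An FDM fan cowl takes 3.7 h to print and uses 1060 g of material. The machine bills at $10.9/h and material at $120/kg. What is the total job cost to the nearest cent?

Machine-time cost = 10.9 × 3.7, so $40.33.
Material charge = 120 × 1060/1000 = $127.20.
Job cost: 40.33 + 127.20 = $167.53.

$167.53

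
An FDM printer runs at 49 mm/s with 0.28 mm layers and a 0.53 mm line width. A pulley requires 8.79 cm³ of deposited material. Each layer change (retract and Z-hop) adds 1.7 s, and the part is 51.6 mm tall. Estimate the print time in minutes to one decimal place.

Extrusion cross-section = 0.28 × 0.53, so 0.1484 mm².
Toolpath length = 8.79 cm³ / 0.1484 mm² = 8790 / 0.1484 = 59231.8 mm.
Print-move time: 59231.8 / 49 → 1208.8 s.
Layers = ⌈51.6/0.28⌉ = 185.
Non-print overhead = 185 × 1.7, so 314.5 s.
Total = 1208.8 + 314.5 = 1523.3 s = 25.4 minutes.

25.4 minutes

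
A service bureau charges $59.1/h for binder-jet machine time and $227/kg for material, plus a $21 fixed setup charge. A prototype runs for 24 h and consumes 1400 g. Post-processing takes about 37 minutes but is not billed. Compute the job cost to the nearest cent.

$1757.20

Machine cost = 59.1 × 24 = $1418.40.
Material cost = 227 × 1400/1000, so $317.80.
Total = 1418.40 + 317.80 + 21 = $1757.20.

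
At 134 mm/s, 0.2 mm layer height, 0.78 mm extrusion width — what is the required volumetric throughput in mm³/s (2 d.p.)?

20.90

Extrusion cross-section = 0.2 × 0.78, so 0.156 mm².
Volumetric flow = 134 × 0.156 = 20.90 mm³/s.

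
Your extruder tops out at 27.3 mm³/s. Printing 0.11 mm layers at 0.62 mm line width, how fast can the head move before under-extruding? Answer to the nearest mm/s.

A = 0.11 × 0.62 = 0.0682 mm².
v_max = Q/A = 27.3/0.0682 = 400.29 mm/s → 400 mm/s.

400 mm/s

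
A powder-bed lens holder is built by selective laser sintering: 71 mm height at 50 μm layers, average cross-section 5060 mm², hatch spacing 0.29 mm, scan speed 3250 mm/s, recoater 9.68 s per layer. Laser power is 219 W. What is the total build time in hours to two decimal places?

5.94 hours

Number of layers: 71 / 0.05 → 1420 (rounded up).
Hatch length per layer = 5060 / 0.29 = 17448.3 mm.
Scan time per layer = 17448.3 / 3250, so 5.3687 s.
Layer cycle = 5.3687 + 9.68, so 15.0487 s.
1420 layers × 15.0487 s/layer = 21369.154 s, i.e. 5.94 hours.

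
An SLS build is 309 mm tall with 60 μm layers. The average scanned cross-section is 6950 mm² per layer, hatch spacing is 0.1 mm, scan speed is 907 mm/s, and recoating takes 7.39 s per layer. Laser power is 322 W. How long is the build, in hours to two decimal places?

Number of layers: 309 / 0.06 → 5150 (rounded up).
Hatch length per layer: 6950 / 0.1 → 69500 mm.
Scan time per layer: 69500 / 907 → 76.6262 s.
Per-layer time = 76.6262 + 7.39 = 84.0162 s.
Build time = 5150 × 84.0162 = 432683.43 s = 120.19 hours.

120.19 hours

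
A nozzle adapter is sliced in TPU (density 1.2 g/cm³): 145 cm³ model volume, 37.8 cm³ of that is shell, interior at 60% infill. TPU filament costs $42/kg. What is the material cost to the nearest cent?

Infill region: 145 − 37.8 → 107.2 cm³.
Deposited infill: 0.60 × 107.2 → 64.32 cm³.
Total extruded = 37.8 + 64.32, so 102.12 cm³.
Mass = 102.12 × 1.2 = 122.544 g.
At $42/kg: 122.544/1000 × 42 = $5.15.

$5.15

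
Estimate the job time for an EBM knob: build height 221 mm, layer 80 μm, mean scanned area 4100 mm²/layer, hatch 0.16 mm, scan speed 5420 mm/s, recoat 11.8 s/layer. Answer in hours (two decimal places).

12.69 hours

Number of layers: 221 / 0.08 → 2763 (rounded up).
Scan path per layer = 4100 / 0.16 = 25625 mm.
Scan time per layer = 25625 / 5420 = 4.7279 s.
Layer cycle: 4.7279 + 11.8 → 16.5279 s.
2763 layers × 16.5279 s/layer = 45666.5877 s, i.e. 12.69 hours.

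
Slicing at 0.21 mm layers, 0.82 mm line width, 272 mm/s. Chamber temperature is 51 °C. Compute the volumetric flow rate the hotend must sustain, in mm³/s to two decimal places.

A: 0.21 × 0.82 → 0.1722 mm².
Q = v·A = 272 × 0.1722 = 46.84 mm³/s.

46.84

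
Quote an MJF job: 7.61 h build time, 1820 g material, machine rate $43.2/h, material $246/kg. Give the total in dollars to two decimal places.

$776.47

Machine-time cost = 43.2 × 7.61 = $328.752.
Material charge = 246 × 1820/1000 = $447.72.
Total = 328.752 + 447.72 = 776.472 ≈ $776.47.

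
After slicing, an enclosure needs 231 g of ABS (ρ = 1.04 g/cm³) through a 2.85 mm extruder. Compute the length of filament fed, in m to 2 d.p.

Volume = 231 g / 1.04 g·cm⁻³ = 222.1154 cm³ = 222115.4 mm³.
Cross-section of 2.85 mm filament: π·(2.85/2)² = 6.3794 mm².
L = V/A = 222115.4/6.3794 = 34817.6 mm → 34.82 m.

34.82 m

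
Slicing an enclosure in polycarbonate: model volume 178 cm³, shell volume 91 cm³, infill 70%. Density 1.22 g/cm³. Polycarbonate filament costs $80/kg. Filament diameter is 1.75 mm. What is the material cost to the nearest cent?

$14.83

Interior volume = 178 − 91, so 87 cm³.
Infill deposited: 0.70 × 87 → 60.9 cm³.
Deposited volume = 91 + 60.9, so 151.9 cm³.
Mass: 151.9 × 1.22 → 185.318 g.
Cost = 185.318 g / 1000 × $80/kg = $14.83.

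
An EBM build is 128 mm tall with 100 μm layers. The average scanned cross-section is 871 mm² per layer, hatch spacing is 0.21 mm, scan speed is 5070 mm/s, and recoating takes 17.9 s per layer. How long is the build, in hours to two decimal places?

Layer count = ceil(128 / 0.1) = 1280.
Per-layer scan distance = 871 / 0.21, so 4147.6 mm.
Beam time per layer: 4147.6 / 5070 → 0.8181 s.
Time per layer = 0.8181 + 17.9, so 18.7181 s.
Build time = 1280 × 18.7181 = 23959.168 s = 6.66 hours.

6.66 hours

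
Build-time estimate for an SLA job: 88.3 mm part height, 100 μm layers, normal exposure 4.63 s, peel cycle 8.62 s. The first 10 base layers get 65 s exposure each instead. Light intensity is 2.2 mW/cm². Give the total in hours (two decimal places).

3.42 hours

Number of layers: 88.3 / 0.1 → 883 (rounded up).
Bottom layers = 10 × (65 + 8.62), so 736.2 s.
Remaining layers = 873 × (4.63 + 8.62) = 11567.25 s.
Sum: 736.2 + 11567.25 = 12303.45 s → 3.42 hours.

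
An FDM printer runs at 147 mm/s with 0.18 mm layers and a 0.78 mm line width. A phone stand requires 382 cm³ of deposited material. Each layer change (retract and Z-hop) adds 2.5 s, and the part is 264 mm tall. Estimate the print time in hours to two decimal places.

6.16 hours

Extrusion cross-section = 0.18 × 0.78, so 0.1404 mm².
Path length: 382000 mm³ / 0.1404 mm² → 2720797.7 mm.
Time extruding = 2720797.7 / 147, so 18508.8 s.
Layers = ⌈264/0.18⌉ = 1467.
Z-hop total: 1467 × 2.5 → 3667.5 s.
Total = 18508.8 + 3667.5 = 22176.3 s = 6.16 hours.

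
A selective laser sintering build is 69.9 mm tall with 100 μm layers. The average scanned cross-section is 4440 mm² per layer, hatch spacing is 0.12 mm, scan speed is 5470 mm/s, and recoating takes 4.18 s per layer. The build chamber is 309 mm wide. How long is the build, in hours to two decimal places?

Layer count = ceil(69.9 / 0.1) = 699.
Scan path per layer = 4440 / 0.12 = 37000 mm.
Scan time per layer = 37000 / 5470, so 6.7642 s.
Layer cycle = 6.7642 + 4.18 = 10.9442 s.
Build time = 699 × 10.9442 = 7649.9958 s = 2.12 hours.

2.12 hours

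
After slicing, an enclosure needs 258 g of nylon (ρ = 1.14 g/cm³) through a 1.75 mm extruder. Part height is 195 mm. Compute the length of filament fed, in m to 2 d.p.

Extruded volume: 258/1.14 = 226.3158 cm³ (226315.8 mm³).
Filament cross-section = π × (1.75/2)² = 2.4053 mm².
Length = 226315.8 / 2.4053 = 94090.47 mm = 94.09 m.

94.09 m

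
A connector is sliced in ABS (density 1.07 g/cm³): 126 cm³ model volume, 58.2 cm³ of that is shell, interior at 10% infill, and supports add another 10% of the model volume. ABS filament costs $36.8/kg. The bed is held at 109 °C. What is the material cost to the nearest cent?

$3.05

Infill region = 126 − 58.2 = 67.8 cm³.
Deposited infill: 0.10 × 67.8 → 6.78 cm³.
Support = 0.10 × 126, so 12.6 cm³.
Total extruded = 58.2 + 6.78 + 12.6, so 77.58 cm³.
Mass = 77.58 × 1.07 = 83.0106 g.
At $36.8/kg: 83.0106/1000 × 36.8 = $3.05.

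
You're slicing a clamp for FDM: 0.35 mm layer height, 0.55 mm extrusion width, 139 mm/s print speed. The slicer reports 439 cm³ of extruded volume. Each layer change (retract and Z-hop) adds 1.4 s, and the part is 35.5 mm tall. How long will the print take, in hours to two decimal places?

4.60 hours

Line area = 0.35 × 0.55 = 0.1925 mm².
Total extruded path = 439000/0.1925 = 2280519.5 mm.
Extrusion time: 2280519.5 / 139 → 16406.6 s.
Number of layers: 35.5 / 0.35 → 102 (rounded up).
Layer-change overhead = 102 × 1.4 = 142.8 s.
Altogether 16406.6 + 142.8 = 16549.4 s, i.e. 4.60 hours.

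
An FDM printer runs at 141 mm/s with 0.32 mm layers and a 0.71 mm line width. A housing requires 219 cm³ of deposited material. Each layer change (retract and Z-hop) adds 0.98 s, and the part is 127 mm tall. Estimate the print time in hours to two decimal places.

2.01 hours

Bead cross-section = 0.32 × 0.71 = 0.2272 mm².
Toolpath length = 219 cm³ / 0.2272 mm² = 219000 / 0.2272 = 963908.5 mm.
Extrusion time: 963908.5 / 141 → 6836.2 s.
Layers = ⌈127/0.32⌉ = 397.
Non-print overhead = 397 × 0.98 = 389.06 s.
Total = 6836.2 + 389.06 = 7225.26 s = 2.01 hours.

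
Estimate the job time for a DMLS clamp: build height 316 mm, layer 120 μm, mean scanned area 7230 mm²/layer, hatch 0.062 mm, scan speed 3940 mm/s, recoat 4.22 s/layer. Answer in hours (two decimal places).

24.74 hours

Layer count = ceil(316 / 0.12) = 2634.
Hatch length per layer = 7230 / 0.062 = 116612.9 mm.
Laser time per layer = 116612.9 / 3940 = 29.5972 s.
Per-layer time: 29.5972 + 4.22 → 33.8172 s.
Build time = 2634 × 33.8172 = 89074.5048 s = 24.74 hours.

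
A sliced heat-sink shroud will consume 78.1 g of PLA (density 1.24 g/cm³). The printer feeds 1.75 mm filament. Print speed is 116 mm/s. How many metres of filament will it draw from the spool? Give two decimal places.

Extruded volume: 78.1/1.24 = 62.9839 cm³ (62983.9 mm³).
Cross-section of 1.75 mm filament: π·(1.75/2)² = 2.4053 mm².
Length = 62983.9 / 2.4053 = 26185.47 mm = 26.19 m.

26.19 m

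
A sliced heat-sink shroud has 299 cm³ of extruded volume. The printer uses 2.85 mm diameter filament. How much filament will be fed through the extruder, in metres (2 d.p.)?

A = π r² = π × 1.425² = 6.3794 mm².
Length = 299 cm³ / 6.3794 mm² = 299000 / 6.3794 = 46869.61 mm = 46.87 m.

46.87 m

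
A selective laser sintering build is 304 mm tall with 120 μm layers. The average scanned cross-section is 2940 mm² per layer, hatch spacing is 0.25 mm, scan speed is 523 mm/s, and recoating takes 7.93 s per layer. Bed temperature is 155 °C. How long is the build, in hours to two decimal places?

Layer count = ceil(304 / 0.12) = 2534.
Scan path per layer: 2940 / 0.25 → 11760 mm.
Per-layer scan time: 11760 / 523 → 22.4857 s.
Per-layer time: 22.4857 + 7.93 → 30.4157 s.
2534 layers × 30.4157 s/layer = 77073.3838 s, i.e. 21.41 hours.

21.41 hours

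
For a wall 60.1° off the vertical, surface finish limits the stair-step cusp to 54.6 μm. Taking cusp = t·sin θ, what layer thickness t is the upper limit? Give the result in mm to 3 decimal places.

0.063 mm

sin(60.1°) = 0.8669; t_max = 0.0546/0.8669 = 0.063 mm.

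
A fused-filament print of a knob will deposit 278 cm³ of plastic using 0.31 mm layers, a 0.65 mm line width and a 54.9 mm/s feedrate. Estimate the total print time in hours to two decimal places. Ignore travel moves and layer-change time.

6.98 hours

Line area = 0.31 × 0.65, so 0.2015 mm².
Toolpath length = 278 cm³ / 0.2015 mm² = 278000 / 0.2015 = 1379652.6 mm.
Print-move time = 1379652.6 / 54.9, so 25130.3 s.
That's 25130.3 s → 6.98 hours.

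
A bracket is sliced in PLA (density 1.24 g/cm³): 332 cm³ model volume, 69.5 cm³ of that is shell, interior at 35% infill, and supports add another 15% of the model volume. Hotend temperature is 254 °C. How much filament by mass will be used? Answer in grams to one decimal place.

Volume inside the shell = 332 − 69.5 = 262.5 cm³.
Deposited infill = 0.35 × 262.5, so 91.875 cm³.
Support = 0.15 × 332, so 49.8 cm³.
Total extruded: 69.5 + 91.875 + 49.8 → 211.175 cm³.
Mass = 211.175 × 1.24 = 261.857 g.

261.9 g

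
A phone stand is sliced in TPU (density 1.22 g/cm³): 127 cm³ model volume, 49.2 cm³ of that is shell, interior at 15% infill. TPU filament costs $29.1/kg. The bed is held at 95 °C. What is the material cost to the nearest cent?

$2.16

Interior volume: 127 − 49.2 → 77.8 cm³.
Infill deposited = 0.15 × 77.8 = 11.67 cm³.
Total printed volume = 49.2 + 11.67 = 60.87 cm³.
Mass: 60.87 × 1.22 → 74.2614 g.
At $29.1/kg: 74.2614/1000 × 29.1 = $2.16.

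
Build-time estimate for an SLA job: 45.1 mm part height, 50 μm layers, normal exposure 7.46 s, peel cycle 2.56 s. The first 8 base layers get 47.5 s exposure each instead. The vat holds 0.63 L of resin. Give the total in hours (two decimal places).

2.60 hours

Number of layers: 45.1 / 0.05 → 902 (rounded up).
Bottom layers = 8 × (47.5 + 2.56), so 400.48 s.
Normal layers = 894 × (7.46 + 2.56), so 8957.88 s.
Total = 400.48 + 8957.88 = 9358.36 s = 2.60 hours.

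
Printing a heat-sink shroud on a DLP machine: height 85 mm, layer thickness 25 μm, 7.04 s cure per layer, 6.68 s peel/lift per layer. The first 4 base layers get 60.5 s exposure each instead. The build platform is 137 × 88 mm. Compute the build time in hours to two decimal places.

13.02 hours

Number of layers: 85 / 0.025 → 3400 (rounded up).
Burn-in layers = 4 × (60.5 + 6.68), so 268.72 s.
Normal layers = 3396 × (7.04 + 6.68) = 46593.12 s.
Total = 268.72 + 46593.12 = 46861.84 s = 13.02 hours.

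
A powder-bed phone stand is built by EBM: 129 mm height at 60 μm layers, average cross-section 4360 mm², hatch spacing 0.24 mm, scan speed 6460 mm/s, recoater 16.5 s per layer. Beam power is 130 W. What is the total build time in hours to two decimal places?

Layers = ⌈129/0.06⌉ = 2150.
Hatch length per layer = 4360 / 0.24, so 18166.7 mm.
Beam time per layer = 18166.7 / 6460 = 2.8122 s.
Per-layer time: 2.8122 + 16.5 → 19.3122 s.
2150 layers × 19.3122 s/layer = 41521.23 s, i.e. 11.53 hours.

11.53 hours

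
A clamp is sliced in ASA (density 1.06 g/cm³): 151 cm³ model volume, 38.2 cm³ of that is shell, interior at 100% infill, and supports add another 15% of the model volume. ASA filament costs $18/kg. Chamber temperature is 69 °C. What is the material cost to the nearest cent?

$3.31

Interior volume = 151 − 38.2, so 112.8 cm³.
Deposited infill = 1.00 × 112.8 = 112.8 cm³.
Support = 0.15 × 151, so 22.65 cm³.
Total printed volume = 38.2 + 112.8 + 22.65 = 173.65 cm³.
Mass: 173.65 × 1.06 → 184.069 g.
At $18/kg: 184.069/1000 × 18 = $3.31.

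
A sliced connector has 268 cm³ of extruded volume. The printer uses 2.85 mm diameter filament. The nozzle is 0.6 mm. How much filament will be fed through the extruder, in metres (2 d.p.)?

Filament cross-section = π × (2.85/2)² = 6.3794 mm².
L = 268000 mm³ / 6.3794 mm² = 42010.22 mm, i.e. 42.01 m.

42.01 m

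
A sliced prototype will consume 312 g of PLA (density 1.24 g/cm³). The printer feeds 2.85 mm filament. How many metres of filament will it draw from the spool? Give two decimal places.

39.44 m

Extruded volume: 312/1.24 = 251.6129 cm³ (251612.9 mm³).
Filament cross-section = π × (2.85/2)² = 6.3794 mm².
Length = 251612.9 / 6.3794 = 39441.47 mm = 39.44 m.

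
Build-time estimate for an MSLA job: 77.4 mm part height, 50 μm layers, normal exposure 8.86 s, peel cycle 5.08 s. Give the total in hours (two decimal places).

5.99 hours

Number of layers: 77.4 / 0.05 → 1548 (rounded up).
Cycle time: 8.86 + 5.08 → 13.94 s.
Build time: 1548 × 13.94 s = 21579.12 s, i.e. 5.99 hours.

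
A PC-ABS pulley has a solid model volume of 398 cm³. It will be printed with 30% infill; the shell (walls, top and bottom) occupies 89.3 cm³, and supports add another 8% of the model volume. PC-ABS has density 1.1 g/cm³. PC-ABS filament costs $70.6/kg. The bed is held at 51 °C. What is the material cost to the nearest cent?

$16.60

Infill region: 398 − 89.3 → 308.7 cm³.
Deposited infill = 0.30 × 308.7, so 92.61 cm³.
Support = 0.08 × 398 = 31.84 cm³.
Total extruded: 89.3 + 92.61 + 31.84 → 213.75 cm³.
Mass = 213.75 × 1.1 = 235.125 g.
At $70.6/kg: 235.125/1000 × 70.6 = $16.60.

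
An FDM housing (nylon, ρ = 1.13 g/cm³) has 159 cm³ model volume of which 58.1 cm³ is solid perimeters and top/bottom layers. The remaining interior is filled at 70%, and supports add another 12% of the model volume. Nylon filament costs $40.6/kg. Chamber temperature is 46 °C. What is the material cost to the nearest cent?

Infill region = 159 − 58.1 = 100.9 cm³.
Deposited infill: 0.70 × 100.9 → 70.63 cm³.
Support = 0.12 × 159 = 19.08 cm³.
Deposited volume = 58.1 + 70.63 + 19.08, so 147.81 cm³.
Mass = 147.81 × 1.13, so 167.0253 g.
At $40.6/kg: 167.0253/1000 × 40.6 = $6.78.

$6.78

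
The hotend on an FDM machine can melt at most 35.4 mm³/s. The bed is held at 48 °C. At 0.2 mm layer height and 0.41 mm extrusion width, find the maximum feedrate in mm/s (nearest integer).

Extrusion cross-section = 0.2 × 0.41 = 0.082 mm².
v_max = Q/A = 35.4/0.082 = 431.71 mm/s → 432 mm/s.

432 mm/s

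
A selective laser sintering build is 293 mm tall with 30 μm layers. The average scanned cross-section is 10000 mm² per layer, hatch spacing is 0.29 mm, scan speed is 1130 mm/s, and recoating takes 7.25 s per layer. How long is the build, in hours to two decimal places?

Number of layers: 293 / 0.03 → 9767 (rounded up).
Hatch length per layer: 10000 / 0.29 → 34482.8 mm.
Laser time per layer = 34482.8 / 1130, so 30.5158 s.
Time per layer = 30.5158 + 7.25, so 37.7658 s.
9767 layers × 37.7658 s/layer = 368858.5686 s, i.e. 102.46 hours.

102.46 hours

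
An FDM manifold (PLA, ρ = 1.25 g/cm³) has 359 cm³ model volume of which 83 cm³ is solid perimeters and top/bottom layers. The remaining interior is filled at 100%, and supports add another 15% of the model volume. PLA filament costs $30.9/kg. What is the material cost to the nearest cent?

$15.95

Volume inside the shell: 359 − 83 → 276 cm³.
Infill volume = 1.00 × 276 = 276 cm³.
Support: 0.15 × 359 → 53.85 cm³.
Total printed volume: 83 + 276 + 53.85 → 412.85 cm³.
Mass = 412.85 × 1.25 = 516.0625 g.
Cost = 516.0625 g / 1000 × $30.9/kg = $15.95.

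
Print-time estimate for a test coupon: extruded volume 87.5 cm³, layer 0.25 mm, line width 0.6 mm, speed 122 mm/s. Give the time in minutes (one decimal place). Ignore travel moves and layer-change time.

79.7 minutes

Bead cross-section = 0.25 × 0.6 = 0.15 mm².
Toolpath length = 87.5 cm³ / 0.15 mm² = 87500 / 0.15 = 583333.3 mm.
Print-move time: 583333.3 / 122 → 4781.4 s.
That's 4781.4 s → 79.7 minutes.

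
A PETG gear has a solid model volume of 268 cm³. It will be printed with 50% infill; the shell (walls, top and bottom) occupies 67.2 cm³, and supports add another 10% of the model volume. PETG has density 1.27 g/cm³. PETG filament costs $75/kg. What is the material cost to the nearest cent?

Infill region = 268 − 67.2 = 200.8 cm³.
Infill volume: 0.50 × 200.8 → 100.4 cm³.
Support = 0.10 × 268 = 26.8 cm³.
Total printed volume = 67.2 + 100.4 + 26.8, so 194.4 cm³.
Mass = 194.4 × 1.27 = 246.888 g.
Cost = 246.888 g / 1000 × $75/kg = $18.52.

$18.52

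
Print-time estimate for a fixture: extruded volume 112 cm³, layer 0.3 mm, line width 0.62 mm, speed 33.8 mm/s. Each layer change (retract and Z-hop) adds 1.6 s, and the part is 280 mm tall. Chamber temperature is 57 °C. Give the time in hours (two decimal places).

5.36 hours

Line area = 0.3 × 0.62, so 0.186 mm².
Total extruded path = 112000/0.186 = 602150.5 mm.
Print-move time = 602150.5 / 33.8 = 17815.1 s.
Layer count = ceil(280 / 0.3) = 934.
Z-hop total = 934 × 1.6, so 1494.4 s.
Total = 17815.1 + 1494.4 = 19309.5 s = 5.36 hours.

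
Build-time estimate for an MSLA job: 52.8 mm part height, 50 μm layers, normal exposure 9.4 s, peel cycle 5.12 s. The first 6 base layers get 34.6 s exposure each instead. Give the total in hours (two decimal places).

Layer count = ceil(52.8 / 0.05) = 1056.
Bottom layers: 6 × (34.6 + 5.12) → 238.32 s.
Remaining layers: 1050 × (9.4 + 5.12) → 15246 s.
Sum: 238.32 + 15246 = 15484.32 s → 4.30 hours.

4.30 hours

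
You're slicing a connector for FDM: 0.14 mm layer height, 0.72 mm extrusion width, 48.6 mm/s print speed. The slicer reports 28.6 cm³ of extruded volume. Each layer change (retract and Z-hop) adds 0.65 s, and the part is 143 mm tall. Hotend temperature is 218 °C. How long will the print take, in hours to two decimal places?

Line area = 0.14 × 0.72 = 0.1008 mm².
Total extruded path = 28600/0.1008 = 283730.2 mm.
Extrusion time: 283730.2 / 48.6 → 5838.1 s.
Layers = ⌈143/0.14⌉ = 1022.
Z-hop total = 1022 × 0.65 = 664.3 s.
Altogether 5838.1 + 664.3 = 6502.4 s, i.e. 1.81 hours.

1.81 hours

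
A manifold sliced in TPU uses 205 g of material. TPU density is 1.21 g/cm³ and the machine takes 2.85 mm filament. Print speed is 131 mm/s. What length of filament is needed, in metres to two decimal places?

Extruded volume: 205/1.21 = 169.4215 cm³ (169421.5 mm³).
Cross-section of 2.85 mm filament: π·(2.85/2)² = 6.3794 mm².
L = V/A = 169421.5/6.3794 = 26557.59 mm → 26.56 m.

26.56 m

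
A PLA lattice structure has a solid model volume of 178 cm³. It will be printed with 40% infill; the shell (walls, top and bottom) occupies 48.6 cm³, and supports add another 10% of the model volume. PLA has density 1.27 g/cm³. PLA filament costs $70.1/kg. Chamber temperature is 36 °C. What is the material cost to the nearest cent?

$10.52

Infill region: 178 − 48.6 → 129.4 cm³.
Infill deposited: 0.40 × 129.4 → 51.76 cm³.
Support = 0.10 × 178, so 17.8 cm³.
Total extruded: 48.6 + 51.76 + 17.8 → 118.16 cm³.
Mass: 118.16 × 1.27 → 150.0632 g.
At $70.1/kg: 150.0632/1000 × 70.1 = $10.52.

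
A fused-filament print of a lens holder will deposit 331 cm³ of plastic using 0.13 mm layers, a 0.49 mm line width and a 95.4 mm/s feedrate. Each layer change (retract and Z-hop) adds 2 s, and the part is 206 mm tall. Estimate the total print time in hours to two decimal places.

16.01 hours

Extrusion cross-section: 0.13 × 0.49 → 0.0637 mm².
Toolpath length = 331 cm³ / 0.0637 mm² = 331000 / 0.0637 = 5196232.3 mm.
Time extruding = 5196232.3 / 95.4, so 54467.8 s.
Layers = ⌈206/0.13⌉ = 1585.
Non-print overhead = 1585 × 2 = 3170 s.
Total = 54467.8 + 3170 = 57637.8 s = 16.01 hours.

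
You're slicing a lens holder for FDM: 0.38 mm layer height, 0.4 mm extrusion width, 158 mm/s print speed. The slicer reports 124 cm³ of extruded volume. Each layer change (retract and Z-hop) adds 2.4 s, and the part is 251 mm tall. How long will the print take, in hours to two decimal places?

Bead cross-section = 0.38 × 0.4 = 0.152 mm².
Toolpath length = 124 cm³ / 0.152 mm² = 124000 / 0.152 = 815789.5 mm.
Print-move time: 815789.5 / 158 → 5163.2 s.
Layer count = ceil(251 / 0.38) = 661.
Z-hop total: 661 × 2.4 → 1586.4 s.
Total = 5163.2 + 1586.4 = 6749.6 s = 1.87 hours.

1.87 hours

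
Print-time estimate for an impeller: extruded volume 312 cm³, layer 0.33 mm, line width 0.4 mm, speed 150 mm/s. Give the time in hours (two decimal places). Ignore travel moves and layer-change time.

Line area = 0.33 × 0.4, so 0.132 mm².
Path length: 312000 mm³ / 0.132 mm² → 2363636.4 mm.
Time extruding = 2363636.4 / 150 = 15757.6 s.
Converting: 15757.6 s = 4.38 hours.

4.38 hours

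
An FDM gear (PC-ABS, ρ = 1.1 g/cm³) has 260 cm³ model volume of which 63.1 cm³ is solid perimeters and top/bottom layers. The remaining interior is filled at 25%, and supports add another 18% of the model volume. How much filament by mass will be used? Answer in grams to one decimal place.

Interior volume: 260 − 63.1 → 196.9 cm³.
Infill deposited = 0.25 × 196.9 = 49.225 cm³.
Support = 0.18 × 260, so 46.8 cm³.
Deposited volume: 63.1 + 49.225 + 46.8 → 159.125 cm³.
Mass = 159.125 × 1.1, so 175.0375 g.

175.0 g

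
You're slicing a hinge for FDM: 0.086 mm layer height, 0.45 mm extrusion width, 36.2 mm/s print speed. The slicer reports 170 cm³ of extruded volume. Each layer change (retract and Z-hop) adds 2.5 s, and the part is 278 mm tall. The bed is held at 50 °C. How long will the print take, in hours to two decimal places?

35.95 hours

Line area = 0.086 × 0.45, so 0.0387 mm².
Toolpath length = 170 cm³ / 0.0387 mm² = 170000 / 0.0387 = 4392764.9 mm.
Extrusion time = 4392764.9 / 36.2 = 121347.1 s.
Layers = ⌈278/0.086⌉ = 3233.
Layer-change overhead = 3233 × 2.5, so 8082.5 s.
Altogether 121347.1 + 8082.5 = 129429.6 s, i.e. 35.95 hours.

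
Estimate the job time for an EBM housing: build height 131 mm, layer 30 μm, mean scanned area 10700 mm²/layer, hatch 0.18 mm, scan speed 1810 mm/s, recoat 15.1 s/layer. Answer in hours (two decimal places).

58.16 hours

Layer count = ceil(131 / 0.03) = 4367.
Per-layer scan distance = 10700 / 0.18, so 59444.4 mm.
Beam time per layer: 59444.4 / 1810 → 32.8422 s.
Layer cycle = 32.8422 + 15.1, so 47.9422 s.
Total: 4367 × 47.9422 s = 209363.5874 s → 58.16 hours.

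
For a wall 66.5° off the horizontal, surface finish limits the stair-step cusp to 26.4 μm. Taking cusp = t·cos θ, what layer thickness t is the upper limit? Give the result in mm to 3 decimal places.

0.066 mm

cos(66.5°) = 0.3987; t_max = 0.0264/0.3987 = 0.066 mm.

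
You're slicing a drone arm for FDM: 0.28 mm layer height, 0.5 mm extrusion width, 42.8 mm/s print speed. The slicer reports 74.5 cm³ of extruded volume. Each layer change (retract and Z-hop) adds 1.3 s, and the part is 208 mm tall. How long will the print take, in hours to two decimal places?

3.72 hours

Line area = 0.28 × 0.5 = 0.14 mm².
Path length: 74500 mm³ / 0.14 mm² → 532142.9 mm.
Extrusion time: 532142.9 / 42.8 → 12433.2 s.
Layer count = ceil(208 / 0.28) = 743.
Layer-change overhead = 743 × 1.3, so 965.9 s.
Total = 12433.2 + 965.9 = 13399.1 s = 3.72 hours.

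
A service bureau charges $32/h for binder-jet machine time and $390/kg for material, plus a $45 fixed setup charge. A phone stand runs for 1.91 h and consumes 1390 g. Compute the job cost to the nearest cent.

Time charge = 32 × 1.91 = $61.12.
Material cost: 390 × 1390/1000 → $542.10.
Total = 61.12 + 542.10 + 45 = $648.22.

$648.22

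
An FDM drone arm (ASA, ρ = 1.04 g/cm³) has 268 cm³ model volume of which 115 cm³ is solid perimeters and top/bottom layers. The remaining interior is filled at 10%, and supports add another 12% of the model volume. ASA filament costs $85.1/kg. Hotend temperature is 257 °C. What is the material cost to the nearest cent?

$14.38

Volume inside the shell = 268 − 115 = 153 cm³.
Infill deposited = 0.10 × 153 = 15.3 cm³.
Support: 0.12 × 268 → 32.16 cm³.
Deposited volume = 115 + 15.3 + 32.16, so 162.46 cm³.
Mass = 162.46 × 1.04 = 168.9584 g.
Cost = 168.9584 g / 1000 × $85.1/kg = $14.38.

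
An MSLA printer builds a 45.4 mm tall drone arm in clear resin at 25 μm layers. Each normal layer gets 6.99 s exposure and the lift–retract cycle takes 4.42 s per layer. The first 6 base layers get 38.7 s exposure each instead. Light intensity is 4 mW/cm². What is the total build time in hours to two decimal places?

5.81 hours

Layer count = ceil(45.4 / 0.025) = 1816.
Burn-in layers: 6 × (38.7 + 4.42) → 258.72 s.
Regular layers: 1810 × (6.99 + 4.42) → 20652.1 s.
Sum: 258.72 + 20652.1 = 20910.82 s → 5.81 hours.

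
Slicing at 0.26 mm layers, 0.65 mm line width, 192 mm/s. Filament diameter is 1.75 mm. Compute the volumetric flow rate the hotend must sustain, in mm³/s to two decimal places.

Bead cross-section = 0.26 × 0.65, so 0.169 mm².
Q = v·A = 192 × 0.169 = 32.45 mm³/s.

32.45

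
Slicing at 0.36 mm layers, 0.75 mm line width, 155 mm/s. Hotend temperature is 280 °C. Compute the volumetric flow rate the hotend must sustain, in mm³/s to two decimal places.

Bead cross-section = 0.36 × 0.75 = 0.27 mm².
Q = v·A = 155 × 0.27 = 41.85 mm³/s.

41.85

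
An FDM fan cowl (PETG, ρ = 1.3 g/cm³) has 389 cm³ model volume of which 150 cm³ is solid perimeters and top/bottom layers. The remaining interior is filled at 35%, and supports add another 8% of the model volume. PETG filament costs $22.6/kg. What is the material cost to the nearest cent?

$7.78

Infill region = 389 − 150, so 239 cm³.
Infill deposited = 0.35 × 239 = 83.65 cm³.
Support = 0.08 × 389 = 31.12 cm³.
Deposited volume: 150 + 83.65 + 31.12 → 264.77 cm³.
Mass = 264.77 × 1.3, so 344.201 g.
Cost = 344.201 g / 1000 × $22.6/kg = $7.78.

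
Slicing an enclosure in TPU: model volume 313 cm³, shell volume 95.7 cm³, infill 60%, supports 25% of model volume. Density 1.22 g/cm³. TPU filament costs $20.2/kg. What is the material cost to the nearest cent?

$7.50

Interior volume: 313 − 95.7 → 217.3 cm³.
Infill volume = 0.60 × 217.3, so 130.38 cm³.
Support: 0.25 × 313 → 78.25 cm³.
Total extruded = 95.7 + 130.38 + 78.25 = 304.33 cm³.
Mass = 304.33 × 1.22 = 371.2826 g.
At $20.2/kg: 371.2826/1000 × 20.2 = $7.50.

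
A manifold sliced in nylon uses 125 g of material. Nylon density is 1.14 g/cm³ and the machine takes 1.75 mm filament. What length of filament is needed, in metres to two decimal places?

45.59 m

Extruded volume: 125/1.14 = 109.6491 cm³ (109649.1 mm³).
Filament cross-section = π × (1.75/2)² = 2.4053 mm².
Length = 109649.1 / 2.4053 = 45586.45 mm = 45.59 m.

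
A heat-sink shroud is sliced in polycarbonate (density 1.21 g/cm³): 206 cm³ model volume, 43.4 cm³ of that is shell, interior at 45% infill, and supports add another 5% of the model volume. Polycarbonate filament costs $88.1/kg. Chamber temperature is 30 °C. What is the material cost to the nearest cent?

$13.52

Volume inside the shell = 206 − 43.4 = 162.6 cm³.
Infill volume = 0.45 × 162.6 = 73.17 cm³.
Support: 0.05 × 206 → 10.3 cm³.
Total printed volume: 43.4 + 73.17 + 10.3 → 126.87 cm³.
Mass = 126.87 × 1.21 = 153.5127 g.
Cost = 153.5127 g / 1000 × $88.1/kg = $13.52.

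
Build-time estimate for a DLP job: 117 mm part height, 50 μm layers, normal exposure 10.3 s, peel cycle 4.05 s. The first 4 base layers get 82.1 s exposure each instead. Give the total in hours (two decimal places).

Number of layers: 117 / 0.05 → 2340 (rounded up).
Base layers = 4 × (82.1 + 4.05) = 344.6 s.
Regular layers: 2336 × (10.3 + 4.05) → 33521.6 s.
Total = 344.6 + 33521.6 = 33866.2 s = 9.41 hours.

9.41 hours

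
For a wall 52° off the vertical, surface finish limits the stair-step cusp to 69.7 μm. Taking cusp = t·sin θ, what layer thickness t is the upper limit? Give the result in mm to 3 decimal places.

0.088 mm

sin(52°) = 0.7880; t_max = 0.0697/0.7880 = 0.088 mm.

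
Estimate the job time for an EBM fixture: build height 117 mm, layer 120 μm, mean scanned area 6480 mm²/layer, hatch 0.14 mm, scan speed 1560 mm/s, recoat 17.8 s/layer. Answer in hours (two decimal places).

Layers = ⌈117/0.12⌉ = 975.
Hatch length per layer = 6480 / 0.14, so 46285.7 mm.
Scan time per layer = 46285.7 / 1560, so 29.6703 s.
Per-layer time = 29.6703 + 17.8 = 47.4703 s.
Total: 975 × 47.4703 s = 46283.5425 s → 12.86 hours.

12.86 hours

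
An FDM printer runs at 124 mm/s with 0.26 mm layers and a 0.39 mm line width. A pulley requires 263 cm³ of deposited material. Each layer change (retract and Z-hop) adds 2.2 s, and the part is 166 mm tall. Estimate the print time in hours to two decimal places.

6.20 hours

Line area = 0.26 × 0.39, so 0.1014 mm².
Total extruded path = 263000/0.1014 = 2593688.4 mm.
Extrusion time: 2593688.4 / 124 → 20916.8 s.
Layer count = ceil(166 / 0.26) = 639.
Layer-change overhead: 639 × 2.2 → 1405.8 s.
Altogether 20916.8 + 1405.8 = 22322.6 s, i.e. 6.20 hours.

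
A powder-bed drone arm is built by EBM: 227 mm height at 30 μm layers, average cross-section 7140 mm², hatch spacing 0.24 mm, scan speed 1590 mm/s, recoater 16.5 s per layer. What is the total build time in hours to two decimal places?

74.01 hours

Layers = ⌈227/0.03⌉ = 7567.
Per-layer scan distance = 7140 / 0.24, so 29750 mm.
Per-layer scan time = 29750 / 1590, so 18.7107 s.
Per-layer time: 18.7107 + 16.5 → 35.2107 s.
Total: 7567 × 35.2107 s = 266439.3669 s → 74.01 hours.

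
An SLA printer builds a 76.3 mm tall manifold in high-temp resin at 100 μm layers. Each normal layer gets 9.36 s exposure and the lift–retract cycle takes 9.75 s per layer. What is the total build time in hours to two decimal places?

Number of layers: 76.3 / 0.1 → 763 (rounded up).
Per-layer time = 9.36 + 9.75 = 19.11 s.
Total = 763 × 19.11 = 14580.93 s = 4.05 hours.

4.05 hours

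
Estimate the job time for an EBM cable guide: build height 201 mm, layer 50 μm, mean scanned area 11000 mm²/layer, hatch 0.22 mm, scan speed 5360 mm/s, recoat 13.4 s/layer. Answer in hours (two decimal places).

25.38 hours

Layers = ⌈201/0.05⌉ = 4020.
Per-layer scan distance = 11000 / 0.22 = 50000 mm.
Per-layer scan time: 50000 / 5360 → 9.3284 s.
Time per layer = 9.3284 + 13.4, so 22.7284 s.
4020 layers × 22.7284 s/layer = 91368.168 s, i.e. 25.38 hours.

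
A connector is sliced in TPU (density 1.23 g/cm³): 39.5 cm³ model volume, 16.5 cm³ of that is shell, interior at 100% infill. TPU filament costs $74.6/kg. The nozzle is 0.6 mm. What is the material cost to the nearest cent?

Infill region = 39.5 − 16.5 = 23 cm³.
Infill deposited = 1.00 × 23, so 23 cm³.
Total printed volume: 16.5 + 23 → 39.5 cm³.
Mass = 39.5 × 1.23, so 48.585 g.
At $74.6/kg: 48.585/1000 × 74.6 = $3.62.

$3.62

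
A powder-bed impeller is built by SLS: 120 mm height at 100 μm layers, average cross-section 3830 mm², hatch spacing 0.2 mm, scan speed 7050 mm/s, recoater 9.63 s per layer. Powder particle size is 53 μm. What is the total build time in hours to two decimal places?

Layers = ⌈120/0.1⌉ = 1200.
Scan path per layer: 3830 / 0.2 → 19150 mm.
Laser time per layer = 19150 / 7050, so 2.7163 s.
Layer cycle = 2.7163 + 9.63, so 12.3463 s.
1200 layers × 12.3463 s/layer = 14815.56 s, i.e. 4.12 hours.

4.12 hours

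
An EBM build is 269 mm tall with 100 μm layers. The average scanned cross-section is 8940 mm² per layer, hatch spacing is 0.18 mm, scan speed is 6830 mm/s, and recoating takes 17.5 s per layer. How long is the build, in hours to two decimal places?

18.51 hours

Layer count = ceil(269 / 0.1) = 2690.
Scan path per layer: 8940 / 0.18 → 49666.7 mm.
Beam time per layer = 49666.7 / 6830 = 7.2718 s.
Per-layer time: 7.2718 + 17.5 → 24.7718 s.
2690 layers × 24.7718 s/layer = 66636.142 s, i.e. 18.51 hours.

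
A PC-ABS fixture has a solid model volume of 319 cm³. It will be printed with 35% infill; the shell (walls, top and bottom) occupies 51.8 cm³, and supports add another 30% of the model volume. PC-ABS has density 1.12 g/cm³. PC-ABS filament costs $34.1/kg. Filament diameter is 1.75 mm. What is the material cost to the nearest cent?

$9.21

Interior volume = 319 − 51.8 = 267.2 cm³.
Deposited infill = 0.35 × 267.2 = 93.52 cm³.
Support = 0.30 × 319, so 95.7 cm³.
Total extruded = 51.8 + 93.52 + 95.7 = 241.02 cm³.
Mass = 241.02 × 1.12, so 269.9424 g.
At $34.1/kg: 269.9424/1000 × 34.1 = $9.21.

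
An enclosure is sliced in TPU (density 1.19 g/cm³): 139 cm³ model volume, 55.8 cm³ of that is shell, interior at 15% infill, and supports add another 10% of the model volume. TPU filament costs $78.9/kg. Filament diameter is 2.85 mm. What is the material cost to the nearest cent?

$7.72

Interior volume: 139 − 55.8 → 83.2 cm³.
Deposited infill = 0.15 × 83.2 = 12.48 cm³.
Support: 0.10 × 139 → 13.9 cm³.
Total printed volume = 55.8 + 12.48 + 13.9 = 82.18 cm³.
Mass = 82.18 × 1.19 = 97.7942 g.
At $78.9/kg: 97.7942/1000 × 78.9 = $7.72.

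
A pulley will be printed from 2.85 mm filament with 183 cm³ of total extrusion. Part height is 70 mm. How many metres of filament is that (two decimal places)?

A = π r² = π × 1.425² = 6.3794 mm².
Length = 183 cm³ / 6.3794 mm² = 183000 / 6.3794 = 28686.08 mm = 28.69 m.

28.69 m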